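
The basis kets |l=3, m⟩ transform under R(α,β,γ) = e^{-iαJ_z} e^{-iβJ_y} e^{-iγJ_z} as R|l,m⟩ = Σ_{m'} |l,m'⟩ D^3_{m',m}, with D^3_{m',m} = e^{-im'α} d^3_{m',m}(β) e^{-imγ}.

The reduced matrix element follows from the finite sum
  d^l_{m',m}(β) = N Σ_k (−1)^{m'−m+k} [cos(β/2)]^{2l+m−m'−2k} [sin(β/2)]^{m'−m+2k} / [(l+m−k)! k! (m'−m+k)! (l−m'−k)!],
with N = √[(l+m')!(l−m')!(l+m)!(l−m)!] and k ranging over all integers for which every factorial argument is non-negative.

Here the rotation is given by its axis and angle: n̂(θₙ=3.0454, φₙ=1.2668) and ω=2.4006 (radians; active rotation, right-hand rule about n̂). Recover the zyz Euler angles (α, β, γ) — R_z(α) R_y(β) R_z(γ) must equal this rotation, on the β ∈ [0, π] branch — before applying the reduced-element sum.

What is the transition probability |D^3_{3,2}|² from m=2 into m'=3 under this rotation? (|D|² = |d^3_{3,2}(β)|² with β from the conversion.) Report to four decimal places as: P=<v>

Axis–angle → zyz. n̂ = (sinθₙcosφₙ, sinθₙsinφₙ, cosθₙ) = (+0.028750, +0.091641, -0.995377), ω = 2.4006.
R = I cosω + sinω [n̂]ₓ + (1−cosω) n̂n̂ᵀ gives
  R = [-0.736363, +0.676478, +0.012129; -0.667322, -0.723205, -0.177923; -0.111589, -0.139110, +0.983970]
β = atan2(√(R₁₃²+R₂₃²), R₃₃) = 0.179295; α = atan2(R₂₃, R₁₃) mod 2π = 4.780456; γ = atan2(R₃₂, −R₃₁) mod 2π = 5.388448
First d^3_{3,2}(β=0.1793), then the phase factors e^{-i(3)α} and e^{-i(2)γ}:
c=cos(0.179295/2)=0.995984, s=sin(0.179295/2)=0.089528; N=√[720·1·120·1]=293.938769
Admissible k: 0..0 (factorial args all ≥0)
  k=0: (−1)^1·293.9388/(120)·0.9960^5·0.0895^1 = -0.214929
d^3_{3,2}(0.1793) = -0.214929
|D^3_{3,2}|² = |d^3_{3,2}(β)|² = (-0.214929)² = 0.046194 (the z-rotation phases have unit modulus)

P=0.0462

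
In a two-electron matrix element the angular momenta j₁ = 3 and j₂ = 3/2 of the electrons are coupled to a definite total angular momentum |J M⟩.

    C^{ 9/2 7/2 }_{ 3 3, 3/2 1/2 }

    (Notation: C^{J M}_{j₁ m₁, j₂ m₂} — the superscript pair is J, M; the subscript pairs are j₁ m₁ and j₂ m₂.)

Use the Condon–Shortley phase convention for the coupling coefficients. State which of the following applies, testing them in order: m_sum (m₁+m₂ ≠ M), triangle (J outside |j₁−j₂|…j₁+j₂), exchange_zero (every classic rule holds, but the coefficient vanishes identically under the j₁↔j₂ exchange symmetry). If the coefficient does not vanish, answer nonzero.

m-sum: m₁+m₂ = 3+1/2 = 7/2, M = 7/2  ✓
triangle: |j₁−j₂| = 3/2 ≤ J = 9/2 ≤ j₁+j₂ = 9/2  ✓
exchange: j₁≠j₂ or m₁≠m₂ — the exchange symmetry imposes no constraint here
value check: CG = +√(1/3) = +0.577350 ≠ 0

nonzero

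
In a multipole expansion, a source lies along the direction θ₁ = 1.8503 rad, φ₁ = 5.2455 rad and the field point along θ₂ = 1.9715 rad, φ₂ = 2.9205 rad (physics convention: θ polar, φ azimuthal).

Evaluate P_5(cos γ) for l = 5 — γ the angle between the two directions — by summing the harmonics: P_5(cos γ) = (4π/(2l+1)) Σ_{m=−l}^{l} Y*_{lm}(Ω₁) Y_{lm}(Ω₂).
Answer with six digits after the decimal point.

Term-by-term m-sum for l=5 (normalisation 4π/11 = 1.142397):
  [-5]  conj(Y_{5,-5})(Ω₁) = +0.174504+0.338459i ; Y_{5,-5}(Ω₂) = -0.137852-0.274546i ; Δ = +0.068867-0.094567i
  [-4]  conj(Y_{5,-4})(Ω₁) = +0.184072-0.292527i ; Y_{5,-4}(Ω₂) = -0.260827-0.318336i ; Δ = -0.141133+0.017702i
  [-3]  conj(Y_{5,-3})(Ω₁) = +0.096738+0.002761i ; Y_{5,-3}(Ω₂) = -0.078606-0.061420i ; Δ = -0.007435-0.006159i
  [-2]  conj(Y_{5,-2})(Ω₁) = -0.161147-0.291796i ; Y_{5,-2}(Ω₂) = +0.275349+0.130365i ; Δ = -0.006332-0.101354i
  [-1]  conj(Y_{5,-1})(Ω₁) = +0.008780-0.014879i ; Y_{5,-1}(Ω₂) = +0.185292+0.041647i ; Δ = +0.002247-0.002391i
  [+0]  conj(Y_{5,0})(Ω₁) = -0.323844-0.000000i ; Y_{5,0}(Ω₂) = -0.264944+0.000000i ; Δ = +0.085801+0.000000i
  [+1]  conj(Y_{5,1})(Ω₁) = -0.008780-0.014879i ; Y_{5,1}(Ω₂) = -0.185292+0.041647i ; Δ = +0.002247+0.002391i
  [+2]  conj(Y_{5,2})(Ω₁) = -0.161147+0.291796i ; Y_{5,2}(Ω₂) = +0.275349-0.130365i ; Δ = -0.006332+0.101354i
  [+3]  conj(Y_{5,3})(Ω₁) = -0.096738+0.002761i ; Y_{5,3}(Ω₂) = +0.078606-0.061420i ; Δ = -0.007435+0.006159i
  [+4]  conj(Y_{5,4})(Ω₁) = +0.184072+0.292527i ; Y_{5,4}(Ω₂) = -0.260827+0.318336i ; Δ = -0.141133-0.017702i
  [+5]  conj(Y_{5,5})(Ω₁) = -0.174504+0.338459i ; Y_{5,5}(Ω₂) = +0.137852-0.274546i ; Δ = +0.068867+0.094567i
Accumulated sum -0.081770-0.000000i; after 4π/(2l+1) scaling, -0.093414-0.000000i ⇒ P_5 = -0.093414

-0.093414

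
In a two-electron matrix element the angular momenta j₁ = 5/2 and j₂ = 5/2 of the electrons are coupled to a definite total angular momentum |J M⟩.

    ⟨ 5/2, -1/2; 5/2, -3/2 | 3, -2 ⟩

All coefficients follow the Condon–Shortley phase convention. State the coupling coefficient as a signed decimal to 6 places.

−√(1/12) = -0.288675

j₁+j₂−J=2  J+j₁−j₂=3  J−j₁+j₂=3  j₁+j₂+J+1=9
(j₁±m₁, j₂±m₂, J±M) = (2,3,1,4,1,5)
P² = 48
sum k=0..1:
  [0] +1/24 = 1/24
  [1] −1/12 = -1/12
S = -1/24
C² = P²·S² = 1/12 ; C = -0.288675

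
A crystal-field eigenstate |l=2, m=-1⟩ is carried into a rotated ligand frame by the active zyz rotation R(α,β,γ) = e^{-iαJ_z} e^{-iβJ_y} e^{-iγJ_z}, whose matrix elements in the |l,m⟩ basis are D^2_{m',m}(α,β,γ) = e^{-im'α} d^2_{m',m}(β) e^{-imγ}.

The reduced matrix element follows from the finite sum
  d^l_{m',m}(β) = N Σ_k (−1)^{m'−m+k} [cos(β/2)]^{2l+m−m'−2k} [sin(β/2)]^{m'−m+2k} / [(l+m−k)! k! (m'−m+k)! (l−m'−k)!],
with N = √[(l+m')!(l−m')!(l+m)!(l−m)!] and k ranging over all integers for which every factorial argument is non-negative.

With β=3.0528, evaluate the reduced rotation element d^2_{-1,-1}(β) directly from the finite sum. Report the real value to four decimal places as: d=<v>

d^2_{-1,-1}(β=3.0528) via the finite sum:
Half-angle: c=0.044382, s=0.999015. N=√(1·6·1·6)=6.000000
k∈{0,1} keeps every argument non-negative
  k=0: (−1)^0·6.0000/(6)·0.0444^4·0.9990^0 = +0.000004
  k=1: (−1)^1·6.0000/(2)·0.0444^2·0.9990^2 = -0.005898
d^2_{-1,-1}(3.0528) = +0.000004 -0.005898 = -0.005894

d=-0.0059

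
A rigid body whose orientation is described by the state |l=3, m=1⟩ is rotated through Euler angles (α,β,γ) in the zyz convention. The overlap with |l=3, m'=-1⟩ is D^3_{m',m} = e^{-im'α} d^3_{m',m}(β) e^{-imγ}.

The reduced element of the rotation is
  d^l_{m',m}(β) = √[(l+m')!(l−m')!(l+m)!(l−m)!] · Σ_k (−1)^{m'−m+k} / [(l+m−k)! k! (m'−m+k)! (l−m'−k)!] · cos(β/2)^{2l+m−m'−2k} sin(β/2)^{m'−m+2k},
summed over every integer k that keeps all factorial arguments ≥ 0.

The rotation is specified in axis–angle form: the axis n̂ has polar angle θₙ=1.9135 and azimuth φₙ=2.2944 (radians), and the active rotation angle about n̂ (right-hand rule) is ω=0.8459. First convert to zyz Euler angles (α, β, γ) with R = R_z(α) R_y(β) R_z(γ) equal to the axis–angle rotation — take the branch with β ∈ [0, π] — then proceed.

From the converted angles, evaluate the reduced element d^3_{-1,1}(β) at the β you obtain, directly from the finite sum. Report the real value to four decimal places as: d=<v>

d=0.5001

Axis–angle → zyz. n̂ = (sinθₙcosφₙ, sinθₙsinφₙ, cosθₙ) = (-0.623589, +0.705845, -0.336035), ω = 0.8459.
R = I cosω + sinω [n̂]ₓ + (1−cosω) n̂n̂ᵀ gives
  R = [+0.794082, +0.103237, +0.598979; -0.399852, +0.830928, +0.386880; -0.457768, -0.546718, +0.701105]
β = atan2(√(R₁₃²+R₂₃²), R₃₃) = 0.793850; α = atan2(R₂₃, R₁₃) mod 2π = 0.573487; γ = atan2(R₃₂, −R₃₁) mod 2π = 5.409465
d^3_{-1,1}(β=0.7939) via the finite sum:
With c≡cos(β/2)=0.922254 and s≡sin(β/2)=0.386584, N=[2·24·24·2]^{1/2}=48.000000
The bounds max(0,m−m')=2 and min(l+m,l−m')=4 give 3 terms
  k=2: (−1)^0·48.0000/(8)·0.9223^4·0.3866^2 = +0.648697
  k=3: (−1)^1·48.0000/(6)·0.9223^2·0.3866^4 = -0.151974
  k=4: (−1)^2·48.0000/(48)·0.9223^0·0.3866^6 = +0.003338
d^3_{-1,1}(0.7939) = +0.648697 -0.151974 +0.003338 = +0.500061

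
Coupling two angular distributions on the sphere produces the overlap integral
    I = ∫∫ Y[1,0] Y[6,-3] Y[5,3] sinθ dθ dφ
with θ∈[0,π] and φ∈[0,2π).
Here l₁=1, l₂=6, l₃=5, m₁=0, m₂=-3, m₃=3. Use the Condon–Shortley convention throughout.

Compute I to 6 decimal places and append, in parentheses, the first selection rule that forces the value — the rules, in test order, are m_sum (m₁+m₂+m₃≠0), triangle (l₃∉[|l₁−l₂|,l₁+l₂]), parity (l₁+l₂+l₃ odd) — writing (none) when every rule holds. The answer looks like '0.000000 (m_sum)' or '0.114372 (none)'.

m-sum 0 ✓  L=12 even ✓  5≤5≤7 ✓
Π(2lᵢ+1) = 3×13×11 = 429
triangle coeff Δ(1,6,5) = 1/858
Σ_t [1,1]: t=1:−1/14400 = -1/14400
(3j)²=6/143 [(1 6 5; 0 0 0)], sign=+1
Σ_t [1,1]: t=1:−1/80640 = -1/80640
(3j)²=9/286 [(1 6 5; 0 -3 3)], sign=-1
⇒ 4πI² = 81/143
I = (-1)√(81/143/(4π)) = -0.21230956
No selection rule forces the value: the integral is nonzero (none).

-0.212310 (none)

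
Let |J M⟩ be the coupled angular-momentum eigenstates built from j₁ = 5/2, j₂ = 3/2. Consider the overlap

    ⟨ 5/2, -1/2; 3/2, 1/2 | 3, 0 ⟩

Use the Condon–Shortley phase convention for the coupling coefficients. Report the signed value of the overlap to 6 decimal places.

j₁+j₂−J=1  J+j₁−j₂=4  J−j₁+j₂=2  j₁+j₂+J+1=8
(j₁±m₁, j₂±m₂, J±M) = (2,3,2,1,3,3)
P² = 36/5
sum k=0..1:
  [0] +1/12 = 1/12
  [1] −1/4 = -1/4
S = -1/6
C² = P²·S² = 1/5 ; C = -0.447214

−√(1/5) ≈ -0.447214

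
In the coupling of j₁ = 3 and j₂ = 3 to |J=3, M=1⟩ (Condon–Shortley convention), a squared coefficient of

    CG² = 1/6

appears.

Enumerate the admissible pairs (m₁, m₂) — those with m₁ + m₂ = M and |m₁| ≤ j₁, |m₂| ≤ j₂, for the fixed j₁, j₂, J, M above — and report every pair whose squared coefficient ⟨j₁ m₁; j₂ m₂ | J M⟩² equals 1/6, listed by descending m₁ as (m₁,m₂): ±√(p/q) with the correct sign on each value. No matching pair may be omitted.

(1,0): −√(1/6); (0,1): +√(1/6)

Admissible pairs with m₁+m₂ = M = 1: (-2,3), (-1,2), (0,1), (1,0), (2,-1), (3,-2)
  (m₁,m₂)=(3,-2): CG² = 1/3, CG = +√(1/3)
  (m₁,m₂)=(2,-1): CG² = 0/1, CG = 0
  (m₁,m₂)=(1,0): CG² = 1/6, CG = −√(1/6)   ← matches the target
  (m₁,m₂)=(0,1): CG² = 1/6, CG = +√(1/6)   ← matches the target
  (m₁,m₂)=(-1,2): CG² = 0/1, CG = 0
  (m₁,m₂)=(-2,3): CG² = 1/3, CG = −√(1/3)
Pairs with CG² = 1/6: (1,0): −√(1/6); (0,1): +√(1/6)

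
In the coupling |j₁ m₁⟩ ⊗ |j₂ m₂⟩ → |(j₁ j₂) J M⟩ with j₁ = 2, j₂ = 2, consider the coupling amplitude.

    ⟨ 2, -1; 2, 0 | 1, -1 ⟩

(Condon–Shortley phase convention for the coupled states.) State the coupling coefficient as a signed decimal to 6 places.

√[3·3!1!1!/6! · 1!3!2!2!0!2!] = √(6/5)
  +(−1)^2/∏(2,1,1,0,0,1)! = 1/2  (running 1/2)
⟨..|..⟩ = √(6/5)·(1/2) = +0.547723

+√(3/10) ≈ +0.547723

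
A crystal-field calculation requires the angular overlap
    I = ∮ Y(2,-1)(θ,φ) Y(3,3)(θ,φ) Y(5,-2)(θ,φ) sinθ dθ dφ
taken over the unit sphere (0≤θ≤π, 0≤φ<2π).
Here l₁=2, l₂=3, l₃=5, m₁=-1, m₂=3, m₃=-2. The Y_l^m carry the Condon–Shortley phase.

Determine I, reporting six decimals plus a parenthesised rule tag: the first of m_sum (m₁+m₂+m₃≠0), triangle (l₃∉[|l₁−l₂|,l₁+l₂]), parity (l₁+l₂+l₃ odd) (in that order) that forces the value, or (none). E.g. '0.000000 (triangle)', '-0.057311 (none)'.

0.063396 (none)

Checks pass: Σm=0; 10 even; l₃=5∈[1,5].
(2·2+1)(2·3+1)(2·5+1) = 385
Δ: 0! 4! 6! / 11! → 1/2310
sum: t=0:+1/144 = 1/144
3j²(2 3 5; 0 0 0) = Δ·Π!·Σ² = 10/231  (sign -1)
sum: t=0:+1/4320 = 1/4320
3j²(2 3 5; -1 3 -2) = Δ·Π!·Σ² = 1/330  (sign -1)
combine: 4πI² = 385·10/231·1/330 = 5/99
take √, sign +1: I = 0.06339609
No selection rule forces the value: the integral is nonzero (none).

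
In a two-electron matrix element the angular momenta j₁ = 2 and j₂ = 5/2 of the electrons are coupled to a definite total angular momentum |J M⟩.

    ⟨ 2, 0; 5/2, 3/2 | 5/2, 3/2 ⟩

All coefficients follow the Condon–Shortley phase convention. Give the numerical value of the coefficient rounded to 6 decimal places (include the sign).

-0.119523  (= −√(1/70))

j₁+j₂−J=2  J+j₁−j₂=2  J−j₁+j₂=3  j₁+j₂+J+1=8
(j₁±m₁, j₂±m₂, J±M) = (2,2,4,1,4,1)
P² = 288/35
sum k=1..2:
  [1] −1/6 = -1/6
  [2] +1/8 = 1/8
S = -1/24
C² = P²·S² = 1/70 ; C = -0.119523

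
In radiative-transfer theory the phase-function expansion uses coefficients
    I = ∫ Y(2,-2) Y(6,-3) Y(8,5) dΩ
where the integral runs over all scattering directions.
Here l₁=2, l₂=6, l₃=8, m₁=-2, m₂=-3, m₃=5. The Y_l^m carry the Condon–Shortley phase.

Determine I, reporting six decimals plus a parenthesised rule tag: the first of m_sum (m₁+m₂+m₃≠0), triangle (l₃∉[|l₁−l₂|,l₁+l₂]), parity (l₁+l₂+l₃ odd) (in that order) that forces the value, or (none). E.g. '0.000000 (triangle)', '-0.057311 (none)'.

Rules hold: Σm=0, L=16 even, 4≤8≤8.
N = 5·13·17 = 1105
Δ = 0!·4!·12!/17! = 1/30940
Racah Σ t=0..0: t=0:+1/2073600 = 1/2073600
⇒ 3j(2 6 8; 0 0 0)² = 28/1105, sgn +1
Racah Σ t=0..0: t=0:+1/52254720 = 1/52254720
⇒ 3j(2 6 8; -2 -3 5)² = 11/476, sgn -1
4πI² = N·(3j₀)²·(3jₘ)² = 11/17
I = -1·√(0.647059/4π) = -0.22691696
No selection rule forces the value: the integral is nonzero (none).

-0.226917 (none)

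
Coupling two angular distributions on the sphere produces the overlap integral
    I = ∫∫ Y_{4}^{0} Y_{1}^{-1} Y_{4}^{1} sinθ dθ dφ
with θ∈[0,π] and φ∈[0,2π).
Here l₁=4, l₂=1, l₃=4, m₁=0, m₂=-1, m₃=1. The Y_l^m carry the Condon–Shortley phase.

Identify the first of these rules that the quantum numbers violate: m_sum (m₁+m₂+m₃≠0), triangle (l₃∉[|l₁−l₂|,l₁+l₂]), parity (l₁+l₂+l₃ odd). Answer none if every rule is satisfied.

m₁+m₂+m₃ = 0 − 1 + 1 = 0  ✓
triangle: |4−1|=3 ≤ l₃=4 ≤ 4+1=5  ✓
parity: l₁+l₂+l₃ = 9 is odd  ✗

parity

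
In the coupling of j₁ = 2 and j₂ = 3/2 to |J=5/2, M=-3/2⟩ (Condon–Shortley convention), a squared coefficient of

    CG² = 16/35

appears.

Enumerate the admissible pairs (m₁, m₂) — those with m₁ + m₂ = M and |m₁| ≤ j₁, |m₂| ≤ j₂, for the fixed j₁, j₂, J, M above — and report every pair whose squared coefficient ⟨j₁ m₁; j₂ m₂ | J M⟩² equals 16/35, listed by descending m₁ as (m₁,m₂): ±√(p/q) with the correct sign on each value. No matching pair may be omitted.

Admissible pairs with m₁+m₂ = M = -3/2: (-2,1/2), (-1,-1/2), (0,-3/2)
  (m₁,m₂)=(0,-3/2): CG² = 18/35, CG = +√(18/35)
  (m₁,m₂)=(-1,-1/2): CG² = 1/35, CG = −√(1/35)
  (m₁,m₂)=(-2,1/2): CG² = 16/35, CG = −√(16/35)   ← matches the target
Pairs with CG² = 16/35: (-2,1/2): −√(16/35)

(-2,1/2): −√(16/35)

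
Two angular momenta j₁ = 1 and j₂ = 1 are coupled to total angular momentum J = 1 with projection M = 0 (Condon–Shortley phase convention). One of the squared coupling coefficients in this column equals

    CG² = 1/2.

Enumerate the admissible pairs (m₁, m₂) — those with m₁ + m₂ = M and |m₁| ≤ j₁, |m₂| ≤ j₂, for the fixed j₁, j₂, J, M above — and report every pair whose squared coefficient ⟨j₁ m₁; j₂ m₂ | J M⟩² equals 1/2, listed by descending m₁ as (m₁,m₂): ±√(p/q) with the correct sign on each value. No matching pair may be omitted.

(1,-1): +√(1/2); (-1,1): −√(1/2)

Admissible pairs with m₁+m₂ = M = 0: (-1,1), (0,0), (1,-1)
  (m₁,m₂)=(1,-1): CG² = 1/2, CG = +√(1/2)   ← matches the target
  (m₁,m₂)=(0,0): CG² = 0/1, CG = 0
  (m₁,m₂)=(-1,1): CG² = 1/2, CG = −√(1/2)   ← matches the target
Pairs with CG² = 1/2: (1,-1): +√(1/2); (-1,1): −√(1/2)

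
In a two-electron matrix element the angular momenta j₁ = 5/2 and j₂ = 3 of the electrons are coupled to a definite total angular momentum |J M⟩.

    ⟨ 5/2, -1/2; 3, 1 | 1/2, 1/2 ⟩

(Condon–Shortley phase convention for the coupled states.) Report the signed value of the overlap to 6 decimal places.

−√(4/21) = -0.436436

triangle: 5!·0!·1!/7! = 120/5040
(j±m)!: 2!·3!·4!·2!·1!·0! = 576
prefactor² = (2J+1)·Δ·N² = 192/7
  k=3: −1/(3!·2!·0!·1!·0!·0!) = -1/12
Σ = -1/12  ⇒  CG² = 192/7·(-1/12)² = 4/21
CG = −√(4/21) = -0.436436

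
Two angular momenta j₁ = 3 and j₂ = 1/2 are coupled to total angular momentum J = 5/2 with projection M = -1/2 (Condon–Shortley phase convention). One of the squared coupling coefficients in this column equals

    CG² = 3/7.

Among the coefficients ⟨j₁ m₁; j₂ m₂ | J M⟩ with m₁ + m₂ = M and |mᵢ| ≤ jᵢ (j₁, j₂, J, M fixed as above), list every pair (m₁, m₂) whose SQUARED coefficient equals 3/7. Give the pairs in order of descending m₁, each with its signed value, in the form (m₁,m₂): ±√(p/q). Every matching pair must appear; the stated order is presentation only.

Admissible pairs with m₁+m₂ = M = -1/2: (-1,1/2), (0,-1/2)
  (m₁,m₂)=(0,-1/2): CG² = 3/7, CG = +√(3/7)   ← matches the target
  (m₁,m₂)=(-1,1/2): CG² = 4/7, CG = −√(4/7)
Pairs with CG² = 3/7: (0,-1/2): +√(3/7)

(0,-1/2): +√(3/7)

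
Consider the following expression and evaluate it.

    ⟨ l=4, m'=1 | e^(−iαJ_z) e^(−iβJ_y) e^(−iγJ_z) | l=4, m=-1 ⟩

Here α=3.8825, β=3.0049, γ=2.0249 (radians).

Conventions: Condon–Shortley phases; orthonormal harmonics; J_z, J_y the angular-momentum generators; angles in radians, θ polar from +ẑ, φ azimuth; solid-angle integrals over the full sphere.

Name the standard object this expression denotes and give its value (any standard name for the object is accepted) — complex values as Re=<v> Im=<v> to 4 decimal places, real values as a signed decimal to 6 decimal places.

Wigner D-matrix element, Re=0.2583 Im=0.8758

This is a Wigner D-matrix element — the rotation-matrix element ⟨l m'| R(α,β,γ) |l m⟩ in the angular-momentum basis.
D^4_{1,-1}(3.8825,3.0049,2.0249) = e^{-i·1·3.8825}·d^4_{1,-1}(3.0049)·e^{-i·-1·2.0249}. Compute d first:
c=cos(3.004900/2)=0.068293, s=sin(3.004900/2)=0.997665; N=√[120·6·6·120]=720.000000
The bounds max(0,m−m')=0 and min(l+m,l−m')=3 give 4 terms
  k=0: (−1)^2·720.0000/(72)·0.0683^6·0.9977^2 = +0.000001
  k=1: (−1)^3·720.0000/(24)·0.0683^4·0.9977^4 = -0.000647
  k=2: (−1)^4·720.0000/(48)·0.0683^2·0.9977^6 = +0.068985
  k=3: (−1)^5·720.0000/(720)·0.0683^0·0.9977^8 = -0.981474
d^4_{1,-1}(3.0049) = +0.000001 -0.000647 +0.068985 -0.981474 = -0.913135
Attach z-rotation phases: D = e^{-i(1)(3.8825)}·(-0.913135)·e^{-i(-1)(2.0249)} = +0.258315+0.875836i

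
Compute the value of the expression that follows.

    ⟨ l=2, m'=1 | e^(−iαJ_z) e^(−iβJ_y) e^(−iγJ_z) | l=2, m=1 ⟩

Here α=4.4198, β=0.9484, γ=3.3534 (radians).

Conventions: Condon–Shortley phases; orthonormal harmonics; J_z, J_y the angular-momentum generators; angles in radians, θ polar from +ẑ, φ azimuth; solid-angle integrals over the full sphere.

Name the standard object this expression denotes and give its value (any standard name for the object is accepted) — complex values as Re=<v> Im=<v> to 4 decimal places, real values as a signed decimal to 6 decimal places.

Wigner D-matrix element, Re=0.0106 Im=-0.1309

This is a Wigner D-matrix element — the rotation-matrix element ⟨l m'| R(α,β,γ) |l m⟩ in the angular-momentum basis.
First d^2_{1,1}(β=0.9484), then the phase factors e^{-i(1)α} and e^{-i(1)γ}:
c=cos(0.948400/2)=0.889658, s=sin(0.948400/2)=0.456627; N=√[6·1·6·1]=6.000000
Admissible k: 0..1 (factorial args all ≥0)
  k=0: (−1)^0·6.0000/(6)·0.8897^4·0.4566^0 = +0.626459
  k=1: (−1)^1·6.0000/(2)·0.8897^2·0.4566^2 = -0.495097
d^2_{1,1}(0.9484) = +0.626459 -0.495097 = +0.131362
Attach z-rotation phases: D = e^{-i(1)(4.4198)}·(+0.131362)·e^{-i(1)(3.3534)} = +0.010600-0.130934i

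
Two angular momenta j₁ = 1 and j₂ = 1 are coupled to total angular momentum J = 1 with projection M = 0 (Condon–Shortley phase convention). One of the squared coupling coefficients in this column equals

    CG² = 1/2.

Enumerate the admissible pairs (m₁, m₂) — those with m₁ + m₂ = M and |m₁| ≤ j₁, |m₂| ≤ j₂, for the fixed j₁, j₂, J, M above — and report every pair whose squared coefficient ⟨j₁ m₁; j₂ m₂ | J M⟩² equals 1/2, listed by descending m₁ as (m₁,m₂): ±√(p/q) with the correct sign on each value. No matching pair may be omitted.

Admissible pairs with m₁+m₂ = M = 0: (-1,1), (0,0), (1,-1)
  (m₁,m₂)=(1,-1): CG² = 1/2, CG = +√(1/2)   ← matches the target
  (m₁,m₂)=(0,0): CG² = 0/1, CG = 0
  (m₁,m₂)=(-1,1): CG² = 1/2, CG = −√(1/2)   ← matches the target
Pairs with CG² = 1/2: (1,-1): +√(1/2); (-1,1): −√(1/2)

(1,-1): +√(1/2); (-1,1): −√(1/2)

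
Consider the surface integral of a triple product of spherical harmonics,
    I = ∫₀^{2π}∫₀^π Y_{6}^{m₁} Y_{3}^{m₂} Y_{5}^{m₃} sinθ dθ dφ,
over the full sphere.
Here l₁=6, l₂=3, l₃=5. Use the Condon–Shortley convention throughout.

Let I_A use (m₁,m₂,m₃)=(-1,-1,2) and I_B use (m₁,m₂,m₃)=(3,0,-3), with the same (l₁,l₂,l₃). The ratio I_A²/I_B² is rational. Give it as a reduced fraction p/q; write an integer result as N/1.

Shared (l₁,l₂,l₃)=(6,3,5): N and (l;000)² cancel in I_A²/I_B².
A: Δ = 4!·8!·2!/15! = 1/675675; Racah Σ t=0..2: t=0:+1/241920 t=1:−1/8640 t=2:+1/5760 = 1/16128; ⇒ 3j(6 3 5; -1 -1 2)² = 5/1001, sgn -1
B: Δ = 4!·8!·2!/15! = 1/675675; Racah Σ t=1..3: t=1:−1/17280 t=2:+1/20160 t=3:−1/483840 = -1/96768; ⇒ 3j(6 3 5; 3 0 -3)² = 1/1001, sgn -1
I_A²/I_B² = (5/1001)/(1/1001) = 5/1

5/1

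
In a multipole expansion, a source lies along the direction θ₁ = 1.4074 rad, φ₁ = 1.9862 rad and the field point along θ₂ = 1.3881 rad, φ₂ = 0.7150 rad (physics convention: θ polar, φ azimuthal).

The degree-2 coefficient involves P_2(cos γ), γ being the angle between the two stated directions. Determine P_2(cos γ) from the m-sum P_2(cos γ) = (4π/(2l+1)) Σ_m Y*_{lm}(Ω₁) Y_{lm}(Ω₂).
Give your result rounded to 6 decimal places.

Summing Y*_{l m}(θ₁,φ₁)·Y_{l m}(θ₂,φ₂) over m ∈ [−2, 2]; prefactor 4π/(2·2+1) = 2.513274:
  m=-2: (-0.253565, -0.277706) × (0.052417, -0.369828) = (-0.115995, 0.079219)  (running Σ = (-0.115995, 0.079219))
  m=-1: (-0.050040, 0.113451) × (0.104219, -0.090490) = (0.005051, 0.016352)  (running Σ = (-0.110944, 0.095571))
  m=0: (-0.290354, -0.000000) × (-0.284160, 0.000000) = (0.082507, 0.000000)  (running Σ = (-0.028436, 0.095571))
  m=1: (0.050040, 0.113451) × (-0.104219, -0.090490) = (0.005051, -0.016352)  (running Σ = (-0.023385, 0.079219))
  m=2: (-0.253565, 0.277706) × (0.052417, 0.369828) = (-0.115995, -0.079219)  (running Σ = (-0.139380, 0.000000))
Total Σ_m = (-0.139380, 0.000000). Multiply by 2.513274: (-0.350300, 0.000000). P_2(cos γ) = -0.350300

-0.350300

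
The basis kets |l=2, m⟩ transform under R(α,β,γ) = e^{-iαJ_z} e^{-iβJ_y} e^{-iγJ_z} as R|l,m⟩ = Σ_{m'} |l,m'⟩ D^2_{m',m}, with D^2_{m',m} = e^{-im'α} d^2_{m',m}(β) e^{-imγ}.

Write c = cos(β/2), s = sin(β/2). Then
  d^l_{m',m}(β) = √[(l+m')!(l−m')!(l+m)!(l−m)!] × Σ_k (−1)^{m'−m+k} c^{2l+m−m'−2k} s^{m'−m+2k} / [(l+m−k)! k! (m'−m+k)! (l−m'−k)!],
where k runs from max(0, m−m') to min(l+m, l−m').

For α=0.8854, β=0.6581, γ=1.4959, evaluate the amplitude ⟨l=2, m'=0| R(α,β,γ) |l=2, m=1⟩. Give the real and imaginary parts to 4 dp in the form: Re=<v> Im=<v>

First d^2_{0,1}(β=0.6581), then the phase factors e^{-i(0)α} and e^{-i(1)γ}:
c=cos(0.658100/2)=0.946350, s=sin(0.658100/2)=0.323144; N=√[2·2·6·1]=4.898979
The bounds max(0,m−m')=1 and min(l+m,l−m')=2 give 2 terms
  k=1: (−1)^0·4.8990/(2)·0.9463^3·0.3231^1 = +0.670852
  k=2: (−1)^1·4.8990/(2)·0.9463^1·0.3231^3 = -0.078220
d^2_{0,1}(0.6581) = +0.670852 -0.078220 = +0.592633
Attach z-rotation phases: D = e^{-i(0)(0.8854)}·(+0.592633)·e^{-i(1)(1.4959)} = +0.044345-0.590971i

Re=0.0443 Im=-0.5910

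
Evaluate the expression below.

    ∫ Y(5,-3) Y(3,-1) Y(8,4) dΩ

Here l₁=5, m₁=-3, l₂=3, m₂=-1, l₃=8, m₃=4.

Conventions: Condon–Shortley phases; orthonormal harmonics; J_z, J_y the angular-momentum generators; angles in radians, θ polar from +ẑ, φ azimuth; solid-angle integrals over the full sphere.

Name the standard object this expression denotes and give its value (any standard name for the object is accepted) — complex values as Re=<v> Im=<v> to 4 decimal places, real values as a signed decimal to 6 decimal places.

This is a Gaunt coefficient — the integral of a triple product of spherical harmonics over the sphere.
Checks pass: Σm=0; 16 even; l₃=8∈[2,8].
(2·5+1)(2·3+1)(2·8+1) = 1309
Δ: 0! 10! 6! / 17! → 1/136136
sum: t=0:+1/518400 = 1/518400
3j²(5 3 8; 0 0 0) = Δ·Π!·Σ² = 56/2431  (sign +1)
sum: t=0:+1/3870720 = 1/3870720
3j²(5 3 8; -3 -1 4) = Δ·Π!·Σ² = 135/6188  (sign +1)
combine: 4πI² = 1309·56/2431·135/6188 = 1890/2873
take √, sign +1: I = 0.22880113

Gaunt coefficient, +0.228801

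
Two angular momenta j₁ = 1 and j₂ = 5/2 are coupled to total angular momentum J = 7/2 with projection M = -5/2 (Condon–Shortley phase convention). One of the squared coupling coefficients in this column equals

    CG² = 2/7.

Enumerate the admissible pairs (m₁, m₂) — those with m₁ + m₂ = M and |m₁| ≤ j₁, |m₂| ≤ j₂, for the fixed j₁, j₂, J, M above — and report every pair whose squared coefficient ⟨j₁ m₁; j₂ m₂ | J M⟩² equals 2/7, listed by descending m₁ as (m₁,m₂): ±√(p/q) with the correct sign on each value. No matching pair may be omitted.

Admissible pairs with m₁+m₂ = M = -5/2: (-1,-3/2), (0,-5/2)
  (m₁,m₂)=(0,-5/2): CG² = 2/7, CG = +√(2/7)   ← matches the target
  (m₁,m₂)=(-1,-3/2): CG² = 5/7, CG = +√(5/7)
Pairs with CG² = 2/7: (0,-5/2): +√(2/7)

(0,-5/2): +√(2/7)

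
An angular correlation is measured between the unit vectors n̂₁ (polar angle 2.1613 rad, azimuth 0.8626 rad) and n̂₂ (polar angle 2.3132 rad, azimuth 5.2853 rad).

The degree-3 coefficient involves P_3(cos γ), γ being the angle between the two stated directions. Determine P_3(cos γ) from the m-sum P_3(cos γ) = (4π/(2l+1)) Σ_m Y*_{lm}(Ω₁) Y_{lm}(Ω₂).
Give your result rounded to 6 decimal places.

-0.281889

Expand P_3 via completeness: Σ_{m} conj(Y_{3,m}) at Ω₁ times Y_{3,m} at Ω₂ —
  term(m=-3) = 0.03048 - 0.02577j   from Y*(Ω₁)=-0.20339 + 0.12576j, Y(Ω₂)=-0.16509 + 0.02460j
  term(m=-2) = -0.12325 - 0.08064j   from Y*(Ω₁)=0.06038 - 0.38795j, Y(Ω₂)=0.15467 - 0.34176j
  term(m=-1) = -0.01291 + 0.04331j   from Y*(Ω₁)=0.09604 + 0.11215j, Y(Ω₂)=0.16592 + 0.25720j
  term(m=+0) = 0.05432 + 0.00000j   from Y*(Ω₁)=0.30127 + 0.00000j, Y(Ω₂)=0.18031 + 0.00000j
  term(m=+1) = -0.01291 - 0.04331j   from Y*(Ω₁)=-0.09604 + 0.11215j, Y(Ω₂)=-0.16592 + 0.25720j
  term(m=+2) = -0.12325 + 0.08064j   from Y*(Ω₁)=0.06038 + 0.38795j, Y(Ω₂)=0.15467 + 0.34176j
  term(m=+3) = 0.03048 + 0.02577j   from Y*(Ω₁)=0.20339 + 0.12576j, Y(Ω₂)=0.16509 + 0.02460j
Σ over m = -0.15702 + 0.00000j; ×(4π/7) → -0.28189 + 0.00000j. Real part: -0.281889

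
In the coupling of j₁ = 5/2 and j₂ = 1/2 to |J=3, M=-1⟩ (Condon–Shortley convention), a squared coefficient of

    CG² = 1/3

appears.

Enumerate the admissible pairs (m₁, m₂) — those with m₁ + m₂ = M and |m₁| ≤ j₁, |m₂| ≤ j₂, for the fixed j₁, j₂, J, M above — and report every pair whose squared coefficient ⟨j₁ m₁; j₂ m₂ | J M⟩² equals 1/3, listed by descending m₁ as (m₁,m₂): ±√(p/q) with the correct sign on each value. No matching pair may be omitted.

Admissible pairs with m₁+m₂ = M = -1: (-3/2,1/2), (-1/2,-1/2)
  (m₁,m₂)=(-1/2,-1/2): CG² = 2/3, CG = +√(2/3)
  (m₁,m₂)=(-3/2,1/2): CG² = 1/3, CG = +√(1/3)   ← matches the target
Pairs with CG² = 1/3: (-3/2,1/2): +√(1/3)

(-3/2,1/2): +√(1/3)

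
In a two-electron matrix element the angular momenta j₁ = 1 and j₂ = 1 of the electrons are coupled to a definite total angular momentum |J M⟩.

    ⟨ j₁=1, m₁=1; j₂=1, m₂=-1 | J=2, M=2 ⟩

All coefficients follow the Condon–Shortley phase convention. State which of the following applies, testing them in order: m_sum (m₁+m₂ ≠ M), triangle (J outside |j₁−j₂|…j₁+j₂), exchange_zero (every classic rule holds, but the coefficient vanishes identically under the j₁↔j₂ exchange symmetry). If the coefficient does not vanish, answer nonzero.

m_sum

m-sum: m₁+m₂ = 1+(-1) = 0, M = 2  ✗ ⇒ coefficient is 0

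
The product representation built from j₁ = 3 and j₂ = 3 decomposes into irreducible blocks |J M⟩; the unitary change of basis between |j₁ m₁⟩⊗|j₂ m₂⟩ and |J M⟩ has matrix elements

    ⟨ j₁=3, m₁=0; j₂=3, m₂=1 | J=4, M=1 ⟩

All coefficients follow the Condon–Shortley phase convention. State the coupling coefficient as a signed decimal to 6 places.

√[9·2!4!4!/11! · 3!3!4!2!5!3!] = √(124416/385)
  +(−1)^0/∏(0,2,3,4,1,0)! = 1/288  (running 1/288)
  +(−1)^1/∏(1,1,2,3,2,1)! = -1/24  (running -11/288)
  +(−1)^2/∏(2,0,1,2,3,2)! = 1/48  (running -5/288)
⟨..|..⟩ = √(124416/385)·(-5/288) = -0.312094

-0.312094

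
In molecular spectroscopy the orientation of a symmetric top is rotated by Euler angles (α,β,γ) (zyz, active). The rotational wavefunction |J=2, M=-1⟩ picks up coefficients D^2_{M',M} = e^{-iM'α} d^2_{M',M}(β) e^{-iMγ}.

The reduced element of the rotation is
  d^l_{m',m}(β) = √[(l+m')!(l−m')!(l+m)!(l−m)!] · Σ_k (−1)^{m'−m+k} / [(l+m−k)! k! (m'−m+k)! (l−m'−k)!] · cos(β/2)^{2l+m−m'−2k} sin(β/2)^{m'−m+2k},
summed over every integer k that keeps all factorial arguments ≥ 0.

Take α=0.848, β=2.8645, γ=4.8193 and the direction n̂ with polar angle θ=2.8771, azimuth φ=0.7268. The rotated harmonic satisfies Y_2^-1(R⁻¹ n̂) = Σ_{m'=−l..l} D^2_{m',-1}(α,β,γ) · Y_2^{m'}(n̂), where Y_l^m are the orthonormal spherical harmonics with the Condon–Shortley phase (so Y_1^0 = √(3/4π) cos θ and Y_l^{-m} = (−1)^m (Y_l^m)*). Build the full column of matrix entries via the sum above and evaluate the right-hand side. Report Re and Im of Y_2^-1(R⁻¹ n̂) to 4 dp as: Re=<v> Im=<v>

Re=0.0255 Im=-0.0085

Need the full column D^2_{m',-1} for m'=−2..2 at α=0.8480, β=2.8645, γ=4.8193.
cos(β/2)=0.138104, sin(β/2)=0.990418
d^2_{-2,-1}: single k=1 term ⇒ +0.005218;  D = +0.005078+0.001200i
d^2_{-1,-1}: k∈[0..1] ⇒ +0.000364 -0.056126 = -0.055763;  D = -0.045517+0.032213i
d^2_{0,-1}: k∈[0..1] ⇒ -0.006390 +0.328652 = +0.322261;  D = +0.034388-0.320421i
d^2_{1,-1}: k∈[0..1] ⇒ +0.056126 -0.962219 = -0.906092;  D = +0.611695+0.668455i
d^2_{2,-1}: single k=0 term ⇒ -0.268343;  D = +0.268298-0.004908i
Y_2^{m'}(θ=2.8771,φ=0.7268) and Σ D·Y over m':
  (+0.0051+0.0012i)·(+0.0031-0.0262i)  (-0.0455+0.0322i)·(-0.1457+0.1295i)  (+0.0344-0.3204i)·(+0.5661+0.0000i)  (+0.6117+0.6685i)·(+0.1457+0.1295i)  (+0.2683-0.0049i)·(+0.0031+0.0262i)
Y_2^-1(R⁻¹ n̂) = +0.025454-0.008484i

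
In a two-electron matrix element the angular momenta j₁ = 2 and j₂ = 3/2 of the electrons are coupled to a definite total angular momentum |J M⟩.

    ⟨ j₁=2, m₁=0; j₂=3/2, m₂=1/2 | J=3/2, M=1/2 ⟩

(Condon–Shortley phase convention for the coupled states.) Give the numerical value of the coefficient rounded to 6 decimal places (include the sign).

−√(1/5) ≈ -0.447214

j₁+j₂−J=2  J+j₁−j₂=2  J−j₁+j₂=1  j₁+j₂+J+1=6
(j₁±m₁, j₂±m₂, J±M) = (2,2,2,1,2,1)
P² = 16/45
sum k=1..2:
  [1] −1/1 = -1
  [2] +1/4 = 1/4
S = -3/4
C² = P²·S² = 1/5 ; C = -0.447214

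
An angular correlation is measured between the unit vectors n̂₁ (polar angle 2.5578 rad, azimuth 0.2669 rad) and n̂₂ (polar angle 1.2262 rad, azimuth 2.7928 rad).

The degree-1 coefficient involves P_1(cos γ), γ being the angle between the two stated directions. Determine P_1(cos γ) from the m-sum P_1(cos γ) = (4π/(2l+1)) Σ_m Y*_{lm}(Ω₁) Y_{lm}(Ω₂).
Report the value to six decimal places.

-0.705392

Expand P_1 via completeness: Σ_{m} conj(Y_{1,m}) at Ω₁ times Y_{1,m} at Ω₂ —
  term(m=-1) = -0.050555-0.035764i   from Y*(Ω₁)=+0.183691+0.050225i, Y(Ω₂)=-0.305603-0.111136i
  term(m=+0) = -0.067291-0.000000i   from Y*(Ω₁)=-0.407679-0.000000i, Y(Ω₂)=+0.165058+0.000000i
  term(m=+1) = -0.050555+0.035764i   from Y*(Ω₁)=-0.183691+0.050225i, Y(Ω₂)=+0.305603-0.111136i
Total Σ_m = -0.168400+0.000000i. Multiply by 4.188790: -0.705392+0.000000i. P_1(cos γ) = -0.705392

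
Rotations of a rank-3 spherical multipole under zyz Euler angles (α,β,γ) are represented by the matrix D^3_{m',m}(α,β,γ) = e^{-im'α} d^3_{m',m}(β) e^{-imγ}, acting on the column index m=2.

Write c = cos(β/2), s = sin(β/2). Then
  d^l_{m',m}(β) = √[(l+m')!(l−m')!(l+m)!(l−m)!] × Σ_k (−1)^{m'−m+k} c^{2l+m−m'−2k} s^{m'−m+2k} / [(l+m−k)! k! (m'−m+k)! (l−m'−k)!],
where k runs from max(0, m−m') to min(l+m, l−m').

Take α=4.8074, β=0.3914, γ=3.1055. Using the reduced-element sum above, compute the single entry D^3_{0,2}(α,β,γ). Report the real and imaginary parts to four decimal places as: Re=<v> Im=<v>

D^3_{0,2}(4.8074,0.3914,3.1055) = e^{-i·0·4.8074}·d^3_{0,2}(0.3914)·e^{-i·2·3.1055}. Compute d first:
c=cos(0.391400/2)=0.980912, s=sin(0.391400/2)=0.194453; N=√[6·6·120·1]=65.726707
Admissible k: 2..3 (factorial args all ≥0)
  k=2: (−1)^0·65.7267/(12)·0.9809^4·0.1945^2 = +0.191739
  k=3: (−1)^1·65.7267/(12)·0.9809^2·0.1945^4 = -0.007535
d^3_{0,2}(0.3914) = +0.191739 -0.007535 = +0.184204
Attach z-rotation phases: D = e^{-i(0)(4.8074)}·(+0.184204)·e^{-i(2)(3.1055)} = +0.183724+0.013285i

Re=0.1837 Im=0.0133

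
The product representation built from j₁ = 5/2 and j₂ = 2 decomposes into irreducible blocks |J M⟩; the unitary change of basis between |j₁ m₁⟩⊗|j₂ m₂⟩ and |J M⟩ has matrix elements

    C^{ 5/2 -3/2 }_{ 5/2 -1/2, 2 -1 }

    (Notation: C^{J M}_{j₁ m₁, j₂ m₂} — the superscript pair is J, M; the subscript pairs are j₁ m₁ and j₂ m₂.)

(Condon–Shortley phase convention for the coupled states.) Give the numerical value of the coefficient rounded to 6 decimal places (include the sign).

−√(6/35) = -0.414039

triangle: 2!×3!×2!/8! = 24/40320
(j±m)!: 2!×3!×1!×3!×1!×4! = 1728
prefactor² = (2J+1)×Δ×N² = 216/35
  k=0: +1/(0!×2!×3!×1!×0!×1!) = 1/12
  k=1: −1/(1!×1!×2!×0!×1!×2!) = -1/4
Σ = -1/6  ⇒  CG² = 216/35×(-1/6)² = 6/35
CG = −√(6/35) = -0.414039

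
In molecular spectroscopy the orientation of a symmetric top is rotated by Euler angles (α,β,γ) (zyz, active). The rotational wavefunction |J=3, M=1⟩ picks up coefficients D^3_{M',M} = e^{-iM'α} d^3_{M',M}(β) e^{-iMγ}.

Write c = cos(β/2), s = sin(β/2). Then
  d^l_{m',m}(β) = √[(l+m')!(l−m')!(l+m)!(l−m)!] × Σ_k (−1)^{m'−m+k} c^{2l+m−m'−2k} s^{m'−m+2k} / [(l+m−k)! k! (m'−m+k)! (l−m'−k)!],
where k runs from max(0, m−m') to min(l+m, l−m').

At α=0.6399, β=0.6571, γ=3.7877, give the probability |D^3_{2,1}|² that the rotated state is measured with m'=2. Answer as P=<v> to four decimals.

P=0.3540

D^3_{2,1}(0.6399,0.6571,3.7877) = e^{-i·2·0.6399}·d^3_{2,1}(0.6571)·e^{-i·1·3.7877}. Compute d first:
With c≡cos(β/2)=0.946511 and s≡sin(β/2)=0.322671, N=[120·1·24·2]^{1/2}=75.894664
Admissible k: 0..1 (factorial args all ≥0)
  k=0: (−1)^1·75.8947/(24)·0.9465^5·0.3227^1 = -0.775155
  k=1: (−1)^2·75.8947/(12)·0.9465^3·0.3227^3 = +0.180172
d^3_{2,1}(0.6571) = -0.775155 +0.180172 = -0.594983
|D^3_{2,1}|² = |d^3_{2,1}(β)|² = (-0.594983)² = 0.354005 (the z-rotation phases have unit modulus)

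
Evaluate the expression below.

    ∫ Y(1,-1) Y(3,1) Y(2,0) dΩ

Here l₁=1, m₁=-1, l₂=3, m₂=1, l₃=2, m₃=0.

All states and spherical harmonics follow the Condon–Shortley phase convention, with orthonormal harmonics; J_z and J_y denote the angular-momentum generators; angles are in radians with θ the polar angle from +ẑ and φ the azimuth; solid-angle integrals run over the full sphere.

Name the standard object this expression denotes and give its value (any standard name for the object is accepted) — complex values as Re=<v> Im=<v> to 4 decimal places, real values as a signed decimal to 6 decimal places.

This is a Gaunt coefficient — the integral of a triple product of spherical harmonics over the sphere.
Rules hold: Σm=0, L=6 even, 2≤2≤4.
N = 3·7·5 = 105
Δ = 2!·0!·4!/7! = 1/105
Racah Σ t=1..1: t=1:−1/4 = -1/4
⇒ 3j(1 3 2; 0 0 0)² = 3/35, sgn -1
Racah Σ t=2..2: t=2:+1/8 = 1/8
⇒ 3j(1 3 2; -1 1 0)² = 2/35, sgn +1
4πI² = N·(3j₀)²·(3jₘ)² = 18/35
I = -1·√(0.514286/4π) = -0.20230066

Gaunt coefficient, -0.202301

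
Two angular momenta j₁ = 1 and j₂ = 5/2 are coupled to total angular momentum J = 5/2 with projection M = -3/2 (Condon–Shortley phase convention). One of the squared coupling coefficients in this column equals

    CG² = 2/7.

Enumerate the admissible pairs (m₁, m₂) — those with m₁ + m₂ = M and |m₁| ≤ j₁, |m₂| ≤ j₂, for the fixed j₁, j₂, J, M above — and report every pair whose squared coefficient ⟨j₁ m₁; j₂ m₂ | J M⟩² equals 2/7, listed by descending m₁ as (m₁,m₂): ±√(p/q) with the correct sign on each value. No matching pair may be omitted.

(1,-5/2): +√(2/7)

Admissible pairs with m₁+m₂ = M = -3/2: (-1,-1/2), (0,-3/2), (1,-5/2)
  (m₁,m₂)=(1,-5/2): CG² = 2/7, CG = +√(2/7)   ← matches the target
  (m₁,m₂)=(0,-3/2): CG² = 9/35, CG = +√(9/35)
  (m₁,m₂)=(-1,-1/2): CG² = 16/35, CG = −√(16/35)
Pairs with CG² = 2/7: (1,-5/2): +√(2/7)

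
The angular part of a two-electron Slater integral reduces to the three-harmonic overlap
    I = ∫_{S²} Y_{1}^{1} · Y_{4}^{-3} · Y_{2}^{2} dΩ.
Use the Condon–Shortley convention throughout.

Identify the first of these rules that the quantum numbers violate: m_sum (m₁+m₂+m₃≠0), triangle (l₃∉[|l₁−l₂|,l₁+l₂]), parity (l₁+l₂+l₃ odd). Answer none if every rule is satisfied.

triangle

azimuthal sum: 1 − 3 + 2 = 0  ✓
l₃ must lie in [3,5]; have l₃=2  ✗
L = 1 + 4 + 2 = 7 (odd)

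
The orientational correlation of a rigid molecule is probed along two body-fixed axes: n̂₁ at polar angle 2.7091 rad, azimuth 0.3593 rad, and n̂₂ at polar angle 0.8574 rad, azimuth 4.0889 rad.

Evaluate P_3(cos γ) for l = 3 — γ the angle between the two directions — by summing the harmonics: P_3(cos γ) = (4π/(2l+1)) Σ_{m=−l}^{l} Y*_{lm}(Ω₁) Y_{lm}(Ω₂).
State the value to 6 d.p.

-0.291462

Expand P_3 via completeness: Σ_{m} conj(Y_{3,m}) at Ω₁ times Y_{3,m} at Ω₂ —
  m=-3: Y*=0.01454 + 0.02706j  Y=0.17234 + 0.05325j  product 0.00106 + 0.00544j
  m=-2: Y*=-0.12270 - 0.10731j  Y=-0.12167 - 0.36251j  product -0.02397 + 0.05754j
  m=-1: Y*=0.39584 + 0.14868j  Y=-0.16283 + 0.22641j  product -0.09812 + 0.06541j
  m=+0: Y*=-0.38003 + 0.00000j  Y=-0.20972 + 0.00000j  product 0.07970 + 0.00000j
  m=+1: Y*=-0.39584 + 0.14868j  Y=0.16283 + 0.22641j  product -0.09812 - 0.06541j
  m=+2: Y*=-0.12270 + 0.10731j  Y=-0.12167 + 0.36251j  product -0.02397 - 0.05754j
  m=+3: Y*=-0.01454 + 0.02706j  Y=-0.17234 + 0.05325j  product 0.00106 - 0.00544j
Accumulated sum -0.16236 - 0.00000j; after 4π/(2l+1) scaling, -0.29146 - 0.00000j ⇒ P_3 = -0.291462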